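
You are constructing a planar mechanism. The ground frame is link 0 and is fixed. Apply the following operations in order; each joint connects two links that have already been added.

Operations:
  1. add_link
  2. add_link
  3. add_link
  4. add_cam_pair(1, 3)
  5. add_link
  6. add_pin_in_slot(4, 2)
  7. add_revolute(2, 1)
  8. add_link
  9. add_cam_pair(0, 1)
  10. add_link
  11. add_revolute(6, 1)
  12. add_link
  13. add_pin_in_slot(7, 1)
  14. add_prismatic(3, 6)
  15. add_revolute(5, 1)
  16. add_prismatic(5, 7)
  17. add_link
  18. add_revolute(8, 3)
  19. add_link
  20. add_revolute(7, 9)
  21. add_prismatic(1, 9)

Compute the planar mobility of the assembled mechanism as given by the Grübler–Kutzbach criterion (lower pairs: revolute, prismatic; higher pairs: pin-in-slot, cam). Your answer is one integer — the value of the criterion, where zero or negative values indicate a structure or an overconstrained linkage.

M = 7

(L,J1,J2)=(1,0,0); link0 fixed
link1: (2,0,0)
link2: (3,0,0)
link3: (4,0,0)
C 1-3 [J2]: (4,0,1)
link4: (5,0,1)
PS 4-2 [J2]: (5,0,2)
R 2-1 [J1]: (5,1,2)
link5: (6,1,2)
C 0-1 [J2]: (6,1,3)
link6: (7,1,3)
R 6-1 [J1]: (7,2,3)
link7: (8,2,3)
PS 7-1 [J2]: (8,2,4)
P 3-6 [J1]: (8,3,4)
R 5-1 [J1]: (8,4,4)
P 5-7 [J1]: (8,5,4)
link8: (9,5,4)
R 8-3 [J1]: (9,6,4)
link9: (10,6,4)
R 7-9 [J1]: (10,7,4)
P 1-9 [J1]: (10,8,4)
Grübler: 3·9 − 2·8 − 4 = 7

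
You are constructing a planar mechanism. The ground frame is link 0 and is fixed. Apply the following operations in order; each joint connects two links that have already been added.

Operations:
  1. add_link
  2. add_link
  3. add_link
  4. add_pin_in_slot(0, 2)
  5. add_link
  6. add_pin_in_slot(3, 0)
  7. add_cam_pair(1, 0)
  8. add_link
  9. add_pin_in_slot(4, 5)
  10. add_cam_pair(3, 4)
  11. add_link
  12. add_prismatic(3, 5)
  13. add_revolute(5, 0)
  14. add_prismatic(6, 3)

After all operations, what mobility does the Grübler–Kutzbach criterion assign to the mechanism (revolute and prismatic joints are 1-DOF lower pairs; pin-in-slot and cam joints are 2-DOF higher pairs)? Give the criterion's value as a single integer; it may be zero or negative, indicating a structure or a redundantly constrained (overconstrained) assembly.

ground; <1,0,0>
#1 <2,0,0>
#2 <3,0,0>
#3 <4,0,0>
PS:0↔2 J2 <4,0,1>
#4 <5,0,1>
PS:3↔0 J2 <5,0,2>
C:1↔0 J2 <5,0,3>
#5 <6,0,3>
PS:4↔5 J2 <6,0,4>
C:3↔4 J2 <6,0,5>
#6 <7,0,5>
P:3↔5 J1 <7,1,5>
R:5↔0 J1 <7,2,5>
P:6↔3 J1 <7,3,5>
3×6 − 2×3 − 1×5 = 7

M = 7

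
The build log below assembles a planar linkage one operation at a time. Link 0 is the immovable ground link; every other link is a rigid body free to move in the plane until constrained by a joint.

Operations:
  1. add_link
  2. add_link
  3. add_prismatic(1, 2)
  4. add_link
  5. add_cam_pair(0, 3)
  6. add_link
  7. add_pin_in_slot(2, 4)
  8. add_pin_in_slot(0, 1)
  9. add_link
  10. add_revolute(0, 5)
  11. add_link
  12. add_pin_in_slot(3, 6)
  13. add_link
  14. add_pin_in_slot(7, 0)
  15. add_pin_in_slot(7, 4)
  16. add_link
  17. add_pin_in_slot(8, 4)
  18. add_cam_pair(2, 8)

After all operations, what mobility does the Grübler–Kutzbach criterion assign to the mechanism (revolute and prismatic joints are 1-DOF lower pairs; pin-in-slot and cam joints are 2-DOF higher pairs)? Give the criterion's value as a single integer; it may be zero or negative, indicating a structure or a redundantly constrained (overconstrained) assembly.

ground; <1,0,0>
#1 <2,0,0>
#2 <3,0,0>
P:1↔2 J1 <3,1,0>
#3 <4,1,0>
C:0↔3 J2 <4,1,1>
#4 <5,1,1>
PS:2↔4 J2 <5,1,2>
PS:0↔1 J2 <5,1,3>
#5 <6,1,3>
R:0↔5 J1 <6,2,3>
#6 <7,2,3>
PS:3↔6 J2 <7,2,4>
#7 <8,2,4>
PS:7↔0 J2 <8,2,5>
PS:7↔4 J2 <8,2,6>
#8 <9,2,6>
PS:8↔4 J2 <9,2,7>
C:2↔8 J2 <9,2,8>
3×8 − 2×2 − 1×8 = 12

M = 12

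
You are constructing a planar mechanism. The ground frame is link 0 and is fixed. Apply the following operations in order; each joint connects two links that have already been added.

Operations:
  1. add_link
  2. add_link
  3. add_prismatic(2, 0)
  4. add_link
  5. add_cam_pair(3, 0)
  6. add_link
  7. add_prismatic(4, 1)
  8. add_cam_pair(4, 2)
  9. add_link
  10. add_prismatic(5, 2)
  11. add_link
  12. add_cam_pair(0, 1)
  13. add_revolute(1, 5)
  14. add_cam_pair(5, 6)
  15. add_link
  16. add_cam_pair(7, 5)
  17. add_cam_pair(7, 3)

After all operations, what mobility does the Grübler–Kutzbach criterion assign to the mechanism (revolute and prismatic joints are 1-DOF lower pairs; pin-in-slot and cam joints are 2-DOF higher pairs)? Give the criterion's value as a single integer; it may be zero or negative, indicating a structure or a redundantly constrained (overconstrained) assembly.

link 0 = ground. State L|J1|J2 = 1|0|0
+link1  2|0|0
+link2  3|0|0
P(2,0) f=1→J1  3|1|0
+link3  4|1|0
C(3,0) f=2→J2  4|1|1
+link4  5|1|1
P(4,1) f=1→J1  5|2|1
C(4,2) f=2→J2  5|2|2
+link5  6|2|2
P(5,2) f=1→J1  6|3|2
+link6  7|3|2
C(0,1) f=2→J2  7|3|3
R(1,5) f=1→J1  7|4|3
C(5,6) f=2→J2  7|4|4
+link7  8|4|4
C(7,5) f=2→J2  8|4|5
C(7,3) f=2→J2  8|4|6
M = 3(8−1)−2·4−6 = 21−8−6 = 7

M = 7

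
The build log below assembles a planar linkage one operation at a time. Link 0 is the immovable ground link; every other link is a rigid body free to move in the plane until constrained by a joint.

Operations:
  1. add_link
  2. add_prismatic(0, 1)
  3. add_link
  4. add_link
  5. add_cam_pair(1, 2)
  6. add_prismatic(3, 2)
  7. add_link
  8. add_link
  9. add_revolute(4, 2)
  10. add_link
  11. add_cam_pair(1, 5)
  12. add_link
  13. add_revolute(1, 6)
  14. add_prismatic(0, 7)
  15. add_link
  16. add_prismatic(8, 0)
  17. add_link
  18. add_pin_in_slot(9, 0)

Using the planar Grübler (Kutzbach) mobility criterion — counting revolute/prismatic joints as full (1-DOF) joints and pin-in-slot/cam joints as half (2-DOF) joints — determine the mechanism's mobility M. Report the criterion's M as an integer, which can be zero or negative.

M = 12

ground; <1,0,0>
#1 <2,0,0>
P:0↔1 J1 <2,1,0>
#2 <3,1,0>
#3 <4,1,0>
C:1↔2 J2 <4,1,1>
P:3↔2 J1 <4,2,1>
#4 <5,2,1>
#5 <6,2,1>
R:4↔2 J1 <6,3,1>
#6 <7,3,1>
C:1↔5 J2 <7,3,2>
#7 <8,3,2>
R:1↔6 J1 <8,4,2>
P:0↔7 J1 <8,5,2>
#8 <9,5,2>
P:8↔0 J1 <9,6,2>
#9 <10,6,2>
PS:9↔0 J2 <10,6,3>
3×9 − 2×6 − 1×3 = 12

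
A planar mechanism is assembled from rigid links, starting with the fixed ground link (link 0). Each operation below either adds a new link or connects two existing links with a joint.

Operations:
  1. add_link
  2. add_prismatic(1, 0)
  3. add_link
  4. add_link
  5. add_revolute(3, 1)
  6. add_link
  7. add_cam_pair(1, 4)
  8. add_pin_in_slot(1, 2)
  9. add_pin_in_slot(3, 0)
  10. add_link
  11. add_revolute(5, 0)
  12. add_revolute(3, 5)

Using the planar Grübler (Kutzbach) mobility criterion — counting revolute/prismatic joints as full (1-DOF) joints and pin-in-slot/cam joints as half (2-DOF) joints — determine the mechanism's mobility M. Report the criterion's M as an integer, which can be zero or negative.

[1;0;0] (link 0 is ground)
L+ [2;0;0]
P(1,0)∈J1 [2;1;0]
L+ [3;1;0]
L+ [4;1;0]
R(3,1)∈J1 [4;2;0]
L+ [5;2;0]
C(1,4)∈J2 [5;2;1]
PS(1,2)∈J2 [5;2;2]
PS(3,0)∈J2 [5;2;3]
L+ [6;2;3]
R(5,0)∈J1 [6;3;3]
R(3,5)∈J1 [6;4;3]
mobility = 15 − 8 − 3 = 4

M = 4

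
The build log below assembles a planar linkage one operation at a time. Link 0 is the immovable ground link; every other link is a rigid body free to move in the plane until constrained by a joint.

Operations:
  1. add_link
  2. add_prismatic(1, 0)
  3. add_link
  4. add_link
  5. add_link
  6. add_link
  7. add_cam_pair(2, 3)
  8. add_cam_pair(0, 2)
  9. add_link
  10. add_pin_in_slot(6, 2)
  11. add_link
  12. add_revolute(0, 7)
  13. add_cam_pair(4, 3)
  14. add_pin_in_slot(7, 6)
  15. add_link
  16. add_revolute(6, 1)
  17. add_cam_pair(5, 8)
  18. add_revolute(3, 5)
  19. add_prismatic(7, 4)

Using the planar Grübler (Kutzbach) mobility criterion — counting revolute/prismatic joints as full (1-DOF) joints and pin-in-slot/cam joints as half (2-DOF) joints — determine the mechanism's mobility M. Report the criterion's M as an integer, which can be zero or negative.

M = 8

[1;0;0] (link 0 is ground)
L+ [2;0;0]
P(1,0)∈J1 [2;1;0]
L+ [3;1;0]
L+ [4;1;0]
L+ [5;1;0]
L+ [6;1;0]
C(2,3)∈J2 [6;1;1]
C(0,2)∈J2 [6;1;2]
L+ [7;1;2]
PS(6,2)∈J2 [7;1;3]
L+ [8;1;3]
R(0,7)∈J1 [8;2;3]
C(4,3)∈J2 [8;2;4]
PS(7,6)∈J2 [8;2;5]
L+ [9;2;5]
R(6,1)∈J1 [9;3;5]
C(5,8)∈J2 [9;3;6]
R(3,5)∈J1 [9;4;6]
P(7,4)∈J1 [9;5;6]
mobility = 24 − 10 − 6 = 8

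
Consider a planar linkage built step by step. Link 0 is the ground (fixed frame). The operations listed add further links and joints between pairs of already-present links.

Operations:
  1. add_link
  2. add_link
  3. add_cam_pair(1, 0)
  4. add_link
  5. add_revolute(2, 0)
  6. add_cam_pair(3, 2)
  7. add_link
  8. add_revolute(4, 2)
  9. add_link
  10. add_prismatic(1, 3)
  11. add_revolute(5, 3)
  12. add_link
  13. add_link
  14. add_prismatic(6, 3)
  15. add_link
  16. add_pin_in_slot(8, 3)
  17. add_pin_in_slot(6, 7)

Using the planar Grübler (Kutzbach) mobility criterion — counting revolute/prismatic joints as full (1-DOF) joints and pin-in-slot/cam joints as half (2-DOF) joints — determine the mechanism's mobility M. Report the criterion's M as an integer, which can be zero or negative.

M = 10

ground; <1,0,0>
#1 <2,0,0>
#2 <3,0,0>
C:1↔0 J2 <3,0,1>
#3 <4,0,1>
R:2↔0 J1 <4,1,1>
C:3↔2 J2 <4,1,2>
#4 <5,1,2>
R:4↔2 J1 <5,2,2>
#5 <6,2,2>
P:1↔3 J1 <6,3,2>
R:5↔3 J1 <6,4,2>
#6 <7,4,2>
#7 <8,4,2>
P:6↔3 J1 <8,5,2>
#8 <9,5,2>
PS:8↔3 J2 <9,5,3>
PS:6↔7 J2 <9,5,4>
3×8 − 2×5 − 1×4 = 10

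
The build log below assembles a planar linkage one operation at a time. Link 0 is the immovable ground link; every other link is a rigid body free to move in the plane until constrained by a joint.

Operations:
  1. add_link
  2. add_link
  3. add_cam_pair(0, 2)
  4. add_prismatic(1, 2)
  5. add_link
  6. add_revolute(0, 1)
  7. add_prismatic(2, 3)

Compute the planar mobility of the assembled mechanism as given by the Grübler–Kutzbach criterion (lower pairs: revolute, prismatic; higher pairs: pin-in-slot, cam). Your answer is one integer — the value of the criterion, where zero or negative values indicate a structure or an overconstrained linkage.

M = 2

L=1 J1=0 J2=0
add link → L=2 J1=0 J2=0
add link → L=3 J1=0 J2=0
C@0,2 dof=2 J2 → L=3 J1=0 J2=1
P@1,2 dof=1 J1 → L=3 J1=1 J2=1
add link → L=4 J1=1 J2=1
R@0,1 dof=1 J1 → L=4 J1=2 J2=1
P@2,3 dof=1 J1 → L=4 J1=3 J2=1
M=3(L−1)−2J1−J2=3·3−2·3−1=2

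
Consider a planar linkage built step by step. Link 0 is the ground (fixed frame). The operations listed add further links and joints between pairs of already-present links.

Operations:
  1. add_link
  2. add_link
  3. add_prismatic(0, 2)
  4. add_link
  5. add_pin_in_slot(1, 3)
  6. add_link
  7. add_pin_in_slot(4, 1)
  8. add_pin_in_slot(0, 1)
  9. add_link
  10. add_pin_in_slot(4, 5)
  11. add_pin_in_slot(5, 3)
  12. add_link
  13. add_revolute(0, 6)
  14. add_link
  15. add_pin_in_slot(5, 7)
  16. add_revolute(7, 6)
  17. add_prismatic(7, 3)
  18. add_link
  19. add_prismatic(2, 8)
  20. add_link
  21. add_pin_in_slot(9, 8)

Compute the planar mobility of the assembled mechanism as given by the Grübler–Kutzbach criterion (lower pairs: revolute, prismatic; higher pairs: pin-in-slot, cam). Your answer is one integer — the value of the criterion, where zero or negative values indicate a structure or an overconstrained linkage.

M = 10

(L,J1,J2)=(1,0,0); link0 fixed
link1: (2,0,0)
link2: (3,0,0)
P 0-2 [J1]: (3,1,0)
link3: (4,1,0)
PS 1-3 [J2]: (4,1,1)
link4: (5,1,1)
PS 4-1 [J2]: (5,1,2)
PS 0-1 [J2]: (5,1,3)
link5: (6,1,3)
PS 4-5 [J2]: (6,1,4)
PS 5-3 [J2]: (6,1,5)
link6: (7,1,5)
R 0-6 [J1]: (7,2,5)
link7: (8,2,5)
PS 5-7 [J2]: (8,2,6)
R 7-6 [J1]: (8,3,6)
P 7-3 [J1]: (8,4,6)
link8: (9,4,6)
P 2-8 [J1]: (9,5,6)
link9: (10,5,6)
PS 9-8 [J2]: (10,5,7)
Grübler: 3·9 − 2·5 − 7 = 10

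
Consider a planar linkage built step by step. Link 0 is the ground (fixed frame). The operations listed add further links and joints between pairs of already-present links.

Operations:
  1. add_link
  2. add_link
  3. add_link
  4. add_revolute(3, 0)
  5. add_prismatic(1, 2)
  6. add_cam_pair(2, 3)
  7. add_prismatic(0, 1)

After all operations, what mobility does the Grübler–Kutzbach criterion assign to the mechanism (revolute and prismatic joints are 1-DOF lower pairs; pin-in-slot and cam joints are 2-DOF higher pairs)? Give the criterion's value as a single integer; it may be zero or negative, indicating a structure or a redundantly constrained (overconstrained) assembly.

M = 2

(L,J1,J2)=(1,0,0); link0 fixed
link1: (2,0,0)
link2: (3,0,0)
link3: (4,0,0)
R 3-0 [J1]: (4,1,0)
P 1-2 [J1]: (4,2,0)
C 2-3 [J2]: (4,2,1)
P 0-1 [J1]: (4,3,1)
Grübler: 3·3 − 2·3 − 1 = 2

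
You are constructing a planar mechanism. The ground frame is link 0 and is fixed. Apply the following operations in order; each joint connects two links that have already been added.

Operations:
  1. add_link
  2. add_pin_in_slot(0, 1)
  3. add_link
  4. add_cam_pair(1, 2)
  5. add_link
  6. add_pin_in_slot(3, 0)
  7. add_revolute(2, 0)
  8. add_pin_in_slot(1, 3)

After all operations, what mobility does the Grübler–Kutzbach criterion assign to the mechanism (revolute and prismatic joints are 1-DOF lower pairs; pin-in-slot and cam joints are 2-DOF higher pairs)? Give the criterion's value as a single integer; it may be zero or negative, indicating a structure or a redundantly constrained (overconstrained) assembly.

M = 3

ground; <1,0,0>
#1 <2,0,0>
PS:0↔1 J2 <2,0,1>
#2 <3,0,1>
C:1↔2 J2 <3,0,2>
#3 <4,0,2>
PS:3↔0 J2 <4,0,3>
R:2↔0 J1 <4,1,3>
PS:1↔3 J2 <4,1,4>
3×3 − 2×1 − 1×4 = 3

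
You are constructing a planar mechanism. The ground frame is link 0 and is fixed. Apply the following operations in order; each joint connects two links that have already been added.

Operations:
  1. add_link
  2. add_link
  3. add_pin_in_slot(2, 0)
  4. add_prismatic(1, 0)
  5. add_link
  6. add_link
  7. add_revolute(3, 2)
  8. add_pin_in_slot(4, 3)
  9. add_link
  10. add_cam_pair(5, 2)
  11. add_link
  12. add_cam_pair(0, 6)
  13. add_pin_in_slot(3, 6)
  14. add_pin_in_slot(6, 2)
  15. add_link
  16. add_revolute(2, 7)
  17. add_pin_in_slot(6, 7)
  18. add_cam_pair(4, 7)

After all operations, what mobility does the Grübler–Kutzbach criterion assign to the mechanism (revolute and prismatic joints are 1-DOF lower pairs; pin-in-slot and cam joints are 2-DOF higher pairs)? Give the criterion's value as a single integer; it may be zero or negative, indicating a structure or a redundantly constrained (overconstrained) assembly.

L=1 J1=0 J2=0
add link → L=2 J1=0 J2=0
add link → L=3 J1=0 J2=0
PS@2,0 dof=2 J2 → L=3 J1=0 J2=1
P@1,0 dof=1 J1 → L=3 J1=1 J2=1
add link → L=4 J1=1 J2=1
add link → L=5 J1=1 J2=1
R@3,2 dof=1 J1 → L=5 J1=2 J2=1
PS@4,3 dof=2 J2 → L=5 J1=2 J2=2
add link → L=6 J1=2 J2=2
C@5,2 dof=2 J2 → L=6 J1=2 J2=3
add link → L=7 J1=2 J2=3
C@0,6 dof=2 J2 → L=7 J1=2 J2=4
PS@3,6 dof=2 J2 → L=7 J1=2 J2=5
PS@6,2 dof=2 J2 → L=7 J1=2 J2=6
add link → L=8 J1=2 J2=6
R@2,7 dof=1 J1 → L=8 J1=3 J2=6
PS@6,7 dof=2 J2 → L=8 J1=3 J2=7
C@4,7 dof=2 J2 → L=8 J1=3 J2=8
M=3(L−1)−2J1−J2=3·7−2·3−8=7

M = 7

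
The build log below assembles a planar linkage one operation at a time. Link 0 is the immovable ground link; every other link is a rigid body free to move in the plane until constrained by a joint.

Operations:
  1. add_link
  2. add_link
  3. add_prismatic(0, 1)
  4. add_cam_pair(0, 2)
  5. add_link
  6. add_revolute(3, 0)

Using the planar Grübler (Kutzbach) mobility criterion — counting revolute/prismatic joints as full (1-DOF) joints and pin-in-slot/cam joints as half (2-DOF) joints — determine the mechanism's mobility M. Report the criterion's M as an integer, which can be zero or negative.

M = 4

link 0 = ground. State L|J1|J2 = 1|0|0
+link1  2|0|0
+link2  3|0|0
P(0,1) f=1→J1  3|1|0
C(0,2) f=2→J2  3|1|1
+link3  4|1|1
R(3,0) f=1→J1  4|2|1
M = 3(4−1)−2·2−1 = 9−4−1 = 4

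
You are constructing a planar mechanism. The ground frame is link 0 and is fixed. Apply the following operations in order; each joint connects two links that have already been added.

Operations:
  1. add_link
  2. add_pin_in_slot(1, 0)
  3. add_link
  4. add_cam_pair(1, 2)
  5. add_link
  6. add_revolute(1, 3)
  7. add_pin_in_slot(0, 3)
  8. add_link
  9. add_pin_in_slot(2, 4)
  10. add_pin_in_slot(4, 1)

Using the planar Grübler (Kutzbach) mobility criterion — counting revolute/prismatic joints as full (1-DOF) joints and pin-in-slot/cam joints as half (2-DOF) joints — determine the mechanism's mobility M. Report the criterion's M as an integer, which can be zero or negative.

[1;0;0] (link 0 is ground)
L+ [2;0;0]
PS(1,0)∈J2 [2;0;1]
L+ [3;0;1]
C(1,2)∈J2 [3;0;2]
L+ [4;0;2]
R(1,3)∈J1 [4;1;2]
PS(0,3)∈J2 [4;1;3]
L+ [5;1;3]
PS(2,4)∈J2 [5;1;4]
PS(4,1)∈J2 [5;1;5]
mobility = 12 − 2 − 5 = 5

M = 5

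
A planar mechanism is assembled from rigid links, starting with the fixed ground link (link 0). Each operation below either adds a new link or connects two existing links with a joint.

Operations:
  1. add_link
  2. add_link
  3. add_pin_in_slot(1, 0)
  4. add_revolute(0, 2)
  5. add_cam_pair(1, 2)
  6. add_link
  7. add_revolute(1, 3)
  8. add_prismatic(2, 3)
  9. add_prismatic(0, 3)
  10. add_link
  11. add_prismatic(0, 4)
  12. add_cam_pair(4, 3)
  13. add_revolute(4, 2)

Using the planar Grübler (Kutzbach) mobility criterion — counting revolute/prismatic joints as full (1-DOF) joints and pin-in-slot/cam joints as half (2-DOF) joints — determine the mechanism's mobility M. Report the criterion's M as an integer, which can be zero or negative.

M = -3

[1;0;0] (link 0 is ground)
L+ [2;0;0]
L+ [3;0;0]
PS(1,0)∈J2 [3;0;1]
R(0,2)∈J1 [3;1;1]
C(1,2)∈J2 [3;1;2]
L+ [4;1;2]
R(1,3)∈J1 [4;2;2]
P(2,3)∈J1 [4;3;2]
P(0,3)∈J1 [4;4;2]
L+ [5;4;2]
P(0,4)∈J1 [5;5;2]
C(4,3)∈J2 [5;5;3]
R(4,2)∈J1 [5;6;3]
mobility = 12 − 12 − 3 = -3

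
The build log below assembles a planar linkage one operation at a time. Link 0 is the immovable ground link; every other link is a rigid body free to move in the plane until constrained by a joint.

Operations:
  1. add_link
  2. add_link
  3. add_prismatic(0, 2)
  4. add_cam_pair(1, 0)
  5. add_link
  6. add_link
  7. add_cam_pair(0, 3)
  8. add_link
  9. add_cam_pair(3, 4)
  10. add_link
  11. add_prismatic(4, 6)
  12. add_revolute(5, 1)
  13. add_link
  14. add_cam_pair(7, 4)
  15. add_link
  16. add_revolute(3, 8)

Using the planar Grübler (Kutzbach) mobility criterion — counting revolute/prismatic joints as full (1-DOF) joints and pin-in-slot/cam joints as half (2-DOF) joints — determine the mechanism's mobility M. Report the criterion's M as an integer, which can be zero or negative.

M = 12

L=1 J1=0 J2=0
add link → L=2 J1=0 J2=0
add link → L=3 J1=0 J2=0
P@0,2 dof=1 J1 → L=3 J1=1 J2=0
C@1,0 dof=2 J2 → L=3 J1=1 J2=1
add link → L=4 J1=1 J2=1
add link → L=5 J1=1 J2=1
C@0,3 dof=2 J2 → L=5 J1=1 J2=2
add link → L=6 J1=1 J2=2
C@3,4 dof=2 J2 → L=6 J1=1 J2=3
add link → L=7 J1=1 J2=3
P@4,6 dof=1 J1 → L=7 J1=2 J2=3
R@5,1 dof=1 J1 → L=7 J1=3 J2=3
add link → L=8 J1=3 J2=3
C@7,4 dof=2 J2 → L=8 J1=3 J2=4
add link → L=9 J1=3 J2=4
R@3,8 dof=1 J1 → L=9 J1=4 J2=4
M=3(L−1)−2J1−J2=3·8−2·4−4=12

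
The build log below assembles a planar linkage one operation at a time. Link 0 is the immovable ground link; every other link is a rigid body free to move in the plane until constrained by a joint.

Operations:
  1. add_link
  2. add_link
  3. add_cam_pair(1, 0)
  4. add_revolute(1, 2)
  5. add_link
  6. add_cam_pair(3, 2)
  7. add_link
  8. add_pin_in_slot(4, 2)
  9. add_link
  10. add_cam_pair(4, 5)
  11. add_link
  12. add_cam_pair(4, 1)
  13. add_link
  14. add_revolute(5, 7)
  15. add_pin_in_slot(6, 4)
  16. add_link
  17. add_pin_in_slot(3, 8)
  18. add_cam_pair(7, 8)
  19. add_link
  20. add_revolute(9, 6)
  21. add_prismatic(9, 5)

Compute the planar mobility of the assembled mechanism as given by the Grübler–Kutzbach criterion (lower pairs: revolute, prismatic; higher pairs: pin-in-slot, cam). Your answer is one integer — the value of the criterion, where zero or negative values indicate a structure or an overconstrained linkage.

M = 11

ground; <1,0,0>
#1 <2,0,0>
#2 <3,0,0>
C:1↔0 J2 <3,0,1>
R:1↔2 J1 <3,1,1>
#3 <4,1,1>
C:3↔2 J2 <4,1,2>
#4 <5,1,2>
PS:4↔2 J2 <5,1,3>
#5 <6,1,3>
C:4↔5 J2 <6,1,4>
#6 <7,1,4>
C:4↔1 J2 <7,1,5>
#7 <8,1,5>
R:5↔7 J1 <8,2,5>
PS:6↔4 J2 <8,2,6>
#8 <9,2,6>
PS:3↔8 J2 <9,2,7>
C:7↔8 J2 <9,2,8>
#9 <10,2,8>
R:9↔6 J1 <10,3,8>
P:9↔5 J1 <10,4,8>
3×9 − 2×4 − 1×8 = 11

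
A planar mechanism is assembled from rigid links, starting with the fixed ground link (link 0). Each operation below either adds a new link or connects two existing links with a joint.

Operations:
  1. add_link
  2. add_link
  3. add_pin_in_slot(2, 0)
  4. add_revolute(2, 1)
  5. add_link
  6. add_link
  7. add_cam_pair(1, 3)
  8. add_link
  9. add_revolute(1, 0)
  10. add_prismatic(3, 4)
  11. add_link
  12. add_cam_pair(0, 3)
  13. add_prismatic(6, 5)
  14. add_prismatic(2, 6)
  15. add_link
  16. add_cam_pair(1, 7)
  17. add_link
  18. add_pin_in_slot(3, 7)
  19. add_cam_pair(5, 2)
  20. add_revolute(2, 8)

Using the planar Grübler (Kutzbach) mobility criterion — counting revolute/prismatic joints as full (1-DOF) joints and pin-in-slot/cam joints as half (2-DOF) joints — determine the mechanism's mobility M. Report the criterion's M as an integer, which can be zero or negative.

(L,J1,J2)=(1,0,0); link0 fixed
link1: (2,0,0)
link2: (3,0,0)
PS 2-0 [J2]: (3,0,1)
R 2-1 [J1]: (3,1,1)
link3: (4,1,1)
link4: (5,1,1)
C 1-3 [J2]: (5,1,2)
link5: (6,1,2)
R 1-0 [J1]: (6,2,2)
P 3-4 [J1]: (6,3,2)
link6: (7,3,2)
C 0-3 [J2]: (7,3,3)
P 6-5 [J1]: (7,4,3)
P 2-6 [J1]: (7,5,3)
link7: (8,5,3)
C 1-7 [J2]: (8,5,4)
link8: (9,5,4)
PS 3-7 [J2]: (9,5,5)
C 5-2 [J2]: (9,5,6)
R 2-8 [J1]: (9,6,6)
Grübler: 3·8 − 2·6 − 6 = 6

M = 6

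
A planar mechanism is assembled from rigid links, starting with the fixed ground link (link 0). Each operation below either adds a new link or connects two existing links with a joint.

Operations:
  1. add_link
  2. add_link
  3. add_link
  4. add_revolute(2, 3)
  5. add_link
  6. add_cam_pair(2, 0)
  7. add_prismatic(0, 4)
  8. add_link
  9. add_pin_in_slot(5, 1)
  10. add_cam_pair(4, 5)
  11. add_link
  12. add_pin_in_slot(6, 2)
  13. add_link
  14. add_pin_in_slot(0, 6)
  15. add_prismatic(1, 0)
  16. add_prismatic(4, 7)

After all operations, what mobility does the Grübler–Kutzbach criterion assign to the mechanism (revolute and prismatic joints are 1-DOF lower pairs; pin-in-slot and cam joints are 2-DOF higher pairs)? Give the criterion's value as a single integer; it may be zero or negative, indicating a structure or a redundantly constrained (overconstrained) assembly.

M = 8

[1;0;0] (link 0 is ground)
L+ [2;0;0]
L+ [3;0;0]
L+ [4;0;0]
R(2,3)∈J1 [4;1;0]
L+ [5;1;0]
C(2,0)∈J2 [5;1;1]
P(0,4)∈J1 [5;2;1]
L+ [6;2;1]
PS(5,1)∈J2 [6;2;2]
C(4,5)∈J2 [6;2;3]
L+ [7;2;3]
PS(6,2)∈J2 [7;2;4]
L+ [8;2;4]
PS(0,6)∈J2 [8;2;5]
P(1,0)∈J1 [8;3;5]
P(4,7)∈J1 [8;4;5]
mobility = 21 − 8 − 5 = 8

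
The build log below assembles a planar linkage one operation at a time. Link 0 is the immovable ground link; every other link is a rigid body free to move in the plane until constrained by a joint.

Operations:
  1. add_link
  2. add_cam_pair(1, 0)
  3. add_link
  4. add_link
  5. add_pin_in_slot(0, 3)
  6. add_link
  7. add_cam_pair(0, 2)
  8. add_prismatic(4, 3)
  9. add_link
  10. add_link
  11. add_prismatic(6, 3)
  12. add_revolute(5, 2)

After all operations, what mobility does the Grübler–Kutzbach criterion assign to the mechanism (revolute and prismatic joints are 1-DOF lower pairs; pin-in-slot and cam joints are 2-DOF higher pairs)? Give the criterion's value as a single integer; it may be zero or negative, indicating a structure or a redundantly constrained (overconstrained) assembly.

M = 9

L=1 J1=0 J2=0
add link → L=2 J1=0 J2=0
C@1,0 dof=2 J2 → L=2 J1=0 J2=1
add link → L=3 J1=0 J2=1
add link → L=4 J1=0 J2=1
PS@0,3 dof=2 J2 → L=4 J1=0 J2=2
add link → L=5 J1=0 J2=2
C@0,2 dof=2 J2 → L=5 J1=0 J2=3
P@4,3 dof=1 J1 → L=5 J1=1 J2=3
add link → L=6 J1=1 J2=3
add link → L=7 J1=1 J2=3
P@6,3 dof=1 J1 → L=7 J1=2 J2=3
R@5,2 dof=1 J1 → L=7 J1=3 J2=3
M=3(L−1)−2J1−J2=3·6−2·3−3=9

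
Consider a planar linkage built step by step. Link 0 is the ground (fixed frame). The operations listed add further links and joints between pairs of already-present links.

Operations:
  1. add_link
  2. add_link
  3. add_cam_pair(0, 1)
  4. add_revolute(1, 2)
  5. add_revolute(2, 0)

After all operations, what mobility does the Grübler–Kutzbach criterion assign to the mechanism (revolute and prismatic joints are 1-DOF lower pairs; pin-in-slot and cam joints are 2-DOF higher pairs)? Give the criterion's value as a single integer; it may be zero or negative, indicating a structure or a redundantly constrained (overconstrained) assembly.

M = 1

[1;0;0] (link 0 is ground)
L+ [2;0;0]
L+ [3;0;0]
C(0,1)∈J2 [3;0;1]
R(1,2)∈J1 [3;1;1]
R(2,0)∈J1 [3;2;1]
mobility = 6 − 4 − 1 = 1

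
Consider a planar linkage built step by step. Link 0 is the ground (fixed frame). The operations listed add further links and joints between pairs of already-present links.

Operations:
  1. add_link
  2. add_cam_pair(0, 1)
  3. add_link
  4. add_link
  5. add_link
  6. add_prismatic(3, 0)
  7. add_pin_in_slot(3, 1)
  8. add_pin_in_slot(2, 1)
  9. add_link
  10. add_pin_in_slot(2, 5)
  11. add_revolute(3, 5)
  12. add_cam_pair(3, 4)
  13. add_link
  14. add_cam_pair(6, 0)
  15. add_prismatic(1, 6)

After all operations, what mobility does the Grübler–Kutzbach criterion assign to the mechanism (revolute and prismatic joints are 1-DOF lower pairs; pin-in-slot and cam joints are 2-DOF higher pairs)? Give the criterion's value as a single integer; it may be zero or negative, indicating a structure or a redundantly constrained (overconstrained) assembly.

M = 6

(L,J1,J2)=(1,0,0); link0 fixed
link1: (2,0,0)
C 0-1 [J2]: (2,0,1)
link2: (3,0,1)
link3: (4,0,1)
link4: (5,0,1)
P 3-0 [J1]: (5,1,1)
PS 3-1 [J2]: (5,1,2)
PS 2-1 [J2]: (5,1,3)
link5: (6,1,3)
PS 2-5 [J2]: (6,1,4)
R 3-5 [J1]: (6,2,4)
C 3-4 [J2]: (6,2,5)
link6: (7,2,5)
C 6-0 [J2]: (7,2,6)
P 1-6 [J1]: (7,3,6)
Grübler: 3·6 − 2·3 − 6 = 6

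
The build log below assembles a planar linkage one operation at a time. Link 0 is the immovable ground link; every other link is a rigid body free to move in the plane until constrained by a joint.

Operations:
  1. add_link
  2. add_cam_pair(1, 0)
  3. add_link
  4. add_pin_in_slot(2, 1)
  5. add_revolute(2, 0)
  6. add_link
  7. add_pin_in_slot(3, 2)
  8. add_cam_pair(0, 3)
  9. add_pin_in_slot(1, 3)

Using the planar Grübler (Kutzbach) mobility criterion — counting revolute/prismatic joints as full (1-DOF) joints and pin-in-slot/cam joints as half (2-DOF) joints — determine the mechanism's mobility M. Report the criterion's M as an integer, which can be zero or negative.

(L,J1,J2)=(1,0,0); link0 fixed
link1: (2,0,0)
C 1-0 [J2]: (2,0,1)
link2: (3,0,1)
PS 2-1 [J2]: (3,0,2)
R 2-0 [J1]: (3,1,2)
link3: (4,1,2)
PS 3-2 [J2]: (4,1,3)
C 0-3 [J2]: (4,1,4)
PS 1-3 [J2]: (4,1,5)
Grübler: 3·3 − 2·1 − 5 = 2

M = 2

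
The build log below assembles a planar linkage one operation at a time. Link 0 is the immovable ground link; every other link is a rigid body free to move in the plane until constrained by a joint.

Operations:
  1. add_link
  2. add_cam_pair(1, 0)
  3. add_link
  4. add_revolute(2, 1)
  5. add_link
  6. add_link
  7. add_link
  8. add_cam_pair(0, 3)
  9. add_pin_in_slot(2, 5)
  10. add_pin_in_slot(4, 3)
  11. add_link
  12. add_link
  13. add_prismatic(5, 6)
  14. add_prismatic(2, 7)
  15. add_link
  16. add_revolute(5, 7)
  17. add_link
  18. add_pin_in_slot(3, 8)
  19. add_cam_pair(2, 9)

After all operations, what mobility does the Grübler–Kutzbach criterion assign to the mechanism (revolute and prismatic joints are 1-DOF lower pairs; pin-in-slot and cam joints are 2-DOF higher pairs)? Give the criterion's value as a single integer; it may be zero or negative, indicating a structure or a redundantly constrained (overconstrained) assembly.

[1;0;0] (link 0 is ground)
L+ [2;0;0]
C(1,0)∈J2 [2;0;1]
L+ [3;0;1]
R(2,1)∈J1 [3;1;1]
L+ [4;1;1]
L+ [5;1;1]
L+ [6;1;1]
C(0,3)∈J2 [6;1;2]
PS(2,5)∈J2 [6;1;3]
PS(4,3)∈J2 [6;1;4]
L+ [7;1;4]
L+ [8;1;4]
P(5,6)∈J1 [8;2;4]
P(2,7)∈J1 [8;3;4]
L+ [9;3;4]
R(5,7)∈J1 [9;4;4]
L+ [10;4;4]
PS(3,8)∈J2 [10;4;5]
C(2,9)∈J2 [10;4;6]
mobility = 27 − 8 − 6 = 13

M = 13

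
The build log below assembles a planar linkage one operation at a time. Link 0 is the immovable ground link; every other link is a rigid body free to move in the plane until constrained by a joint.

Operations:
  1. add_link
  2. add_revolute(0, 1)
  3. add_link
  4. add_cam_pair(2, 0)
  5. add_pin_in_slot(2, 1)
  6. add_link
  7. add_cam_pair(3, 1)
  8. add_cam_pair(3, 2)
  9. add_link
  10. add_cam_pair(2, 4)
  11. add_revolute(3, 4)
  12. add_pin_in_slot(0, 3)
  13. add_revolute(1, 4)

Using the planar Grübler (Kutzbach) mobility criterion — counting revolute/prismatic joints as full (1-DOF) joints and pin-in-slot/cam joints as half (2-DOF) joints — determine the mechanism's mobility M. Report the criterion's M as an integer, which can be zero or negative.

L=1 J1=0 J2=0
add link → L=2 J1=0 J2=0
R@0,1 dof=1 J1 → L=2 J1=1 J2=0
add link → L=3 J1=1 J2=0
C@2,0 dof=2 J2 → L=3 J1=1 J2=1
PS@2,1 dof=2 J2 → L=3 J1=1 J2=2
add link → L=4 J1=1 J2=2
C@3,1 dof=2 J2 → L=4 J1=1 J2=3
C@3,2 dof=2 J2 → L=4 J1=1 J2=4
add link → L=5 J1=1 J2=4
C@2,4 dof=2 J2 → L=5 J1=1 J2=5
R@3,4 dof=1 J1 → L=5 J1=2 J2=5
PS@0,3 dof=2 J2 → L=5 J1=2 J2=6
R@1,4 dof=1 J1 → L=5 J1=3 J2=6
M=3(L−1)−2J1−J2=3·4−2·3−6=0

M = 0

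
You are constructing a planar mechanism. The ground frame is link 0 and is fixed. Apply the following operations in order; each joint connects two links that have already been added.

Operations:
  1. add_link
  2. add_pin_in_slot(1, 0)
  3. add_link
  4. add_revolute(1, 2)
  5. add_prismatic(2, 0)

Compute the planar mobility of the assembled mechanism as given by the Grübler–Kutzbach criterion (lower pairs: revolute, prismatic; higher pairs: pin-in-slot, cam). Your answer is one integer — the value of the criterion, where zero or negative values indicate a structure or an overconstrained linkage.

(L,J1,J2)=(1,0,0); link0 fixed
link1: (2,0,0)
PS 1-0 [J2]: (2,0,1)
link2: (3,0,1)
R 1-2 [J1]: (3,1,1)
P 2-0 [J1]: (3,2,1)
Grübler: 3·2 − 2·2 − 1 = 1

M = 1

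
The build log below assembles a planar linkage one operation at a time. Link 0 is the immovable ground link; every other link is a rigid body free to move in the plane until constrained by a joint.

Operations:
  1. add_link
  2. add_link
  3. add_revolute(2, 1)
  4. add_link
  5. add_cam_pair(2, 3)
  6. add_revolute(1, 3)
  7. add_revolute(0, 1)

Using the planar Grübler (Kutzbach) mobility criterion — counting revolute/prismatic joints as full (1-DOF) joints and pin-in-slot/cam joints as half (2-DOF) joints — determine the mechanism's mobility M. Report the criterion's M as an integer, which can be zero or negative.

[1;0;0] (link 0 is ground)
L+ [2;0;0]
L+ [3;0;0]
R(2,1)∈J1 [3;1;0]
L+ [4;1;0]
C(2,3)∈J2 [4;1;1]
R(1,3)∈J1 [4;2;1]
R(0,1)∈J1 [4;3;1]
mobility = 9 − 6 − 1 = 2

M = 2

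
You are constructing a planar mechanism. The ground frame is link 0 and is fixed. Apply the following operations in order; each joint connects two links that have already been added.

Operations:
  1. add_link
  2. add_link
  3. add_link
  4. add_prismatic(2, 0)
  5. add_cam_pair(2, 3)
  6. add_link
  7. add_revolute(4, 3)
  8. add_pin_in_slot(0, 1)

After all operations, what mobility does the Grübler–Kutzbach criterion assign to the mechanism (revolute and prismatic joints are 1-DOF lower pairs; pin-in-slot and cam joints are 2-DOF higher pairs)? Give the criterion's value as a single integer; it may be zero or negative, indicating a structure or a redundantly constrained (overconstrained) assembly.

[1;0;0] (link 0 is ground)
L+ [2;0;0]
L+ [3;0;0]
L+ [4;0;0]
P(2,0)∈J1 [4;1;0]
C(2,3)∈J2 [4;1;1]
L+ [5;1;1]
R(4,3)∈J1 [5;2;1]
PS(0,1)∈J2 [5;2;2]
mobility = 12 − 4 − 2 = 6

M = 6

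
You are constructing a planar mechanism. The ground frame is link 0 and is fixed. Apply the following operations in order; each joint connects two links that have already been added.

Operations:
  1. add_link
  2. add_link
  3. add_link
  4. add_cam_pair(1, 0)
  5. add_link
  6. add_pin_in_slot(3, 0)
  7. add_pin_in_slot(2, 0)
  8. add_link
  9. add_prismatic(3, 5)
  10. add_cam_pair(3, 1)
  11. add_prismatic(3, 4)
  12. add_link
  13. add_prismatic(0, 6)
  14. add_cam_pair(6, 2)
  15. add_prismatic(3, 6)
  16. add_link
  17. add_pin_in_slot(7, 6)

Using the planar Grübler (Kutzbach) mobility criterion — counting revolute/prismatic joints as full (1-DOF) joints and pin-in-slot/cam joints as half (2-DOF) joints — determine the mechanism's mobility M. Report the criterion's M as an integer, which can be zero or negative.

M = 7

[1;0;0] (link 0 is ground)
L+ [2;0;0]
L+ [3;0;0]
L+ [4;0;0]
C(1,0)∈J2 [4;0;1]
L+ [5;0;1]
PS(3,0)∈J2 [5;0;2]
PS(2,0)∈J2 [5;0;3]
L+ [6;0;3]
P(3,5)∈J1 [6;1;3]
C(3,1)∈J2 [6;1;4]
P(3,4)∈J1 [6;2;4]
L+ [7;2;4]
P(0,6)∈J1 [7;3;4]
C(6,2)∈J2 [7;3;5]
P(3,6)∈J1 [7;4;5]
L+ [8;4;5]
PS(7,6)∈J2 [8;4;6]
mobility = 21 − 8 − 6 = 7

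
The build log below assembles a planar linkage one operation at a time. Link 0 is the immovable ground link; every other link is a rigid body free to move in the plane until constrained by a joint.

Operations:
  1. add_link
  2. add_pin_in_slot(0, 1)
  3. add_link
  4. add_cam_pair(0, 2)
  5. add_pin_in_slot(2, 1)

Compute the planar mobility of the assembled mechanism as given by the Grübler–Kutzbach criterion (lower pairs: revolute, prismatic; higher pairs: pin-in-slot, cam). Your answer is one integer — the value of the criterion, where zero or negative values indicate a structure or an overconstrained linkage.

[1;0;0] (link 0 is ground)
L+ [2;0;0]
PS(0,1)∈J2 [2;0;1]
L+ [3;0;1]
C(0,2)∈J2 [3;0;2]
PS(2,1)∈J2 [3;0;3]
mobility = 6 − 0 − 3 = 3

M = 3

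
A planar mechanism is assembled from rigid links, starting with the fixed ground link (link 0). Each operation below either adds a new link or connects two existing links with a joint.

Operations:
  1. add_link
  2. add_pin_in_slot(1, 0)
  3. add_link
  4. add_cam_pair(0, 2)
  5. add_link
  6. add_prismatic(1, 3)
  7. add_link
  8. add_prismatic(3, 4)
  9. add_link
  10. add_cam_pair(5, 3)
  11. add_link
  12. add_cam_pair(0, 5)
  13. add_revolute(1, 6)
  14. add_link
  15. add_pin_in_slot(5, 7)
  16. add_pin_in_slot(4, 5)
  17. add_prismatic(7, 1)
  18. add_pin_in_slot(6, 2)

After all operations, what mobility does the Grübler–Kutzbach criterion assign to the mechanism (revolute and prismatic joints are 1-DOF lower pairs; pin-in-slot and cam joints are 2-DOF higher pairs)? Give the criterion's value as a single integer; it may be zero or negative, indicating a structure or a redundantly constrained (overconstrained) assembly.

ground; <1,0,0>
#1 <2,0,0>
PS:1↔0 J2 <2,0,1>
#2 <3,0,1>
C:0↔2 J2 <3,0,2>
#3 <4,0,2>
P:1↔3 J1 <4,1,2>
#4 <5,1,2>
P:3↔4 J1 <5,2,2>
#5 <6,2,2>
C:5↔3 J2 <6,2,3>
#6 <7,2,3>
C:0↔5 J2 <7,2,4>
R:1↔6 J1 <7,3,4>
#7 <8,3,4>
PS:5↔7 J2 <8,3,5>
PS:4↔5 J2 <8,3,6>
P:7↔1 J1 <8,4,6>
PS:6↔2 J2 <8,4,7>
3×7 − 2×4 − 1×7 = 6

M = 6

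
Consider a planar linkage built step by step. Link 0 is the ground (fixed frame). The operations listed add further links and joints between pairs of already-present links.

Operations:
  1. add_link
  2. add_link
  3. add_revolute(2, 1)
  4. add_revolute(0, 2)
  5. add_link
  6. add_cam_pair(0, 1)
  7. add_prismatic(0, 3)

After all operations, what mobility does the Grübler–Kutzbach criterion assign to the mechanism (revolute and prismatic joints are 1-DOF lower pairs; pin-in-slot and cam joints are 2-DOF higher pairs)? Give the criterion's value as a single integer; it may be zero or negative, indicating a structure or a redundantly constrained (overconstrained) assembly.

link 0 = ground. State L|J1|J2 = 1|0|0
+link1  2|0|0
+link2  3|0|0
R(2,1) f=1→J1  3|1|0
R(0,2) f=1→J1  3|2|0
+link3  4|2|0
C(0,1) f=2→J2  4|2|1
P(0,3) f=1→J1  4|3|1
M = 3(4−1)−2·3−1 = 9−6−1 = 2

M = 2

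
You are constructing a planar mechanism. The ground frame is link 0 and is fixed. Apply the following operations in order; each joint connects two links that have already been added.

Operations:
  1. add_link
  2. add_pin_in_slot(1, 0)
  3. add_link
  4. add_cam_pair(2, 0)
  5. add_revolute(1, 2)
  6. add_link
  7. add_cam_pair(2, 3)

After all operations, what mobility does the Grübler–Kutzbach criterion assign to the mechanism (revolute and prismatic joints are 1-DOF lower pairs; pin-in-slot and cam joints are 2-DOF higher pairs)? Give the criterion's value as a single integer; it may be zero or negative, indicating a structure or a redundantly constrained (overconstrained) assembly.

ground; <1,0,0>
#1 <2,0,0>
PS:1↔0 J2 <2,0,1>
#2 <3,0,1>
C:2↔0 J2 <3,0,2>
R:1↔2 J1 <3,1,2>
#3 <4,1,2>
C:2↔3 J2 <4,1,3>
3×3 − 2×1 − 1×3 = 4

M = 4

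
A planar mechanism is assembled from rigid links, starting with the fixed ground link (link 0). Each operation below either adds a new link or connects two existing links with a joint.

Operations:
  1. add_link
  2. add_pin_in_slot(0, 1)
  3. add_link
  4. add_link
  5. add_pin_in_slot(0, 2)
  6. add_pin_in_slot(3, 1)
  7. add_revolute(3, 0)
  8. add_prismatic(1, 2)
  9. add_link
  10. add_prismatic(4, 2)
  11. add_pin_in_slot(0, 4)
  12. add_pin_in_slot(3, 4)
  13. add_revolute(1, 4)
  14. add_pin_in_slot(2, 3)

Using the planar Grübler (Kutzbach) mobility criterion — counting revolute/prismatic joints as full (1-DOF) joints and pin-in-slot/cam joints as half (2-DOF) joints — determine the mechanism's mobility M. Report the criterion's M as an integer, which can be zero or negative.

(L,J1,J2)=(1,0,0); link0 fixed
link1: (2,0,0)
PS 0-1 [J2]: (2,0,1)
link2: (3,0,1)
link3: (4,0,1)
PS 0-2 [J2]: (4,0,2)
PS 3-1 [J2]: (4,0,3)
R 3-0 [J1]: (4,1,3)
P 1-2 [J1]: (4,2,3)
link4: (5,2,3)
P 4-2 [J1]: (5,3,3)
PS 0-4 [J2]: (5,3,4)
PS 3-4 [J2]: (5,3,5)
R 1-4 [J1]: (5,4,5)
PS 2-3 [J2]: (5,4,6)
Grübler: 3·4 − 2·4 − 6 = -2

M = -2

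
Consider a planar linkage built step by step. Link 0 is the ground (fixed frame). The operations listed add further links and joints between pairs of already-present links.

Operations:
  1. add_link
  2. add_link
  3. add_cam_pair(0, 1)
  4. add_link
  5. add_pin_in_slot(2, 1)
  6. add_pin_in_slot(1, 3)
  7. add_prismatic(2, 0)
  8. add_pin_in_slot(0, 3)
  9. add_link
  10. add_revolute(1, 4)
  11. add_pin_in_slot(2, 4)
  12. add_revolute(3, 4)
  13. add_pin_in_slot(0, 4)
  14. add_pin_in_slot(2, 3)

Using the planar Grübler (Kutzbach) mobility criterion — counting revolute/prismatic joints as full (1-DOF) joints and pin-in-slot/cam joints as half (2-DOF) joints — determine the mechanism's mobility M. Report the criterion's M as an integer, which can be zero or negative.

M = -1

ground; <1,0,0>
#1 <2,0,0>
#2 <3,0,0>
C:0↔1 J2 <3,0,1>
#3 <4,0,1>
PS:2↔1 J2 <4,0,2>
PS:1↔3 J2 <4,0,3>
P:2↔0 J1 <4,1,3>
PS:0↔3 J2 <4,1,4>
#4 <5,1,4>
R:1↔4 J1 <5,2,4>
PS:2↔4 J2 <5,2,5>
R:3↔4 J1 <5,3,5>
PS:0↔4 J2 <5,3,6>
PS:2↔3 J2 <5,3,7>
3×4 − 2×3 − 1×7 = -1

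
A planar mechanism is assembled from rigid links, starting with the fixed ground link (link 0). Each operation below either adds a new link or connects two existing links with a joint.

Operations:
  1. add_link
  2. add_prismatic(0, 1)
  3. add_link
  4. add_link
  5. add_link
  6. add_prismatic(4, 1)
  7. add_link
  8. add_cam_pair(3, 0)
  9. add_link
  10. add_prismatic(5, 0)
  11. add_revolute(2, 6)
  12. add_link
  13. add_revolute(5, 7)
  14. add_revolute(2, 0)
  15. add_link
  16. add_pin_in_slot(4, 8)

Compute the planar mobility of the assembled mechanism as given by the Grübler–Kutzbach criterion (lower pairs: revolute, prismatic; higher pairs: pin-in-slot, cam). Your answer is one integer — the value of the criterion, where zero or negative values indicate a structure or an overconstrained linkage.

link 0 = ground. State L|J1|J2 = 1|0|0
+link1  2|0|0
P(0,1) f=1→J1  2|1|0
+link2  3|1|0
+link3  4|1|0
+link4  5|1|0
P(4,1) f=1→J1  5|2|0
+link5  6|2|0
C(3,0) f=2→J2  6|2|1
+link6  7|2|1
P(5,0) f=1→J1  7|3|1
R(2,6) f=1→J1  7|4|1
+link7  8|4|1
R(5,7) f=1→J1  8|5|1
R(2,0) f=1→J1  8|6|1
+link8  9|6|1
PS(4,8) f=2→J2  9|6|2
M = 3(9−1)−2·6−2 = 24−12−2 = 10

M = 10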